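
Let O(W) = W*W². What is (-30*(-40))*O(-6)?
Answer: -259200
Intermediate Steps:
O(W) = W³
(-30*(-40))*O(-6) = -30*(-40)*(-6)³ = 1200*(-216) = -259200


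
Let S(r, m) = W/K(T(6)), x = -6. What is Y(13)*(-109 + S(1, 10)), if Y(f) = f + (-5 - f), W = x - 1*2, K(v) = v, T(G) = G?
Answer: 1655/3 ≈ 551.67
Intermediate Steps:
W = -8 (W = -6 - 1*2 = -6 - 2 = -8)
Y(f) = -5
S(r, m) = -4/3 (S(r, m) = -8/6 = -8*⅙ = -4/3)
Y(13)*(-109 + S(1, 10)) = -5*(-109 - 4/3) = -5*(-331/3) = 1655/3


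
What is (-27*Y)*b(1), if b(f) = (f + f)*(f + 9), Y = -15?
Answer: 8100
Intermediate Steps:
b(f) = 2*f*(9 + f) (b(f) = (2*f)*(9 + f) = 2*f*(9 + f))
(-27*Y)*b(1) = (-27*(-15))*(2*1*(9 + 1)) = 405*(2*1*10) = 405*20 = 8100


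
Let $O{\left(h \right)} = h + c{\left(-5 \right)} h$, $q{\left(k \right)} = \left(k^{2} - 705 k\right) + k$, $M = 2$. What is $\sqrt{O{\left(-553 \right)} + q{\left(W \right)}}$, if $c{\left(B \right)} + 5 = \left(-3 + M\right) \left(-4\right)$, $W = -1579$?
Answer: $\sqrt{3604857} \approx 1898.6$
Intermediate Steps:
$q{\left(k \right)} = k^{2} - 704 k$
$c{\left(B \right)} = -1$ ($c{\left(B \right)} = -5 + \left(-3 + 2\right) \left(-4\right) = -5 - -4 = -5 + 4 = -1$)
$O{\left(h \right)} = 0$ ($O{\left(h \right)} = h - h = 0$)
$\sqrt{O{\left(-553 \right)} + q{\left(W \right)}} = \sqrt{0 - 1579 \left(-704 - 1579\right)} = \sqrt{0 - -3604857} = \sqrt{0 + 3604857} = \sqrt{3604857}$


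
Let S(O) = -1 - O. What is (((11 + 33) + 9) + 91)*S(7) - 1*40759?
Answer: -41911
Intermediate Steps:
(((11 + 33) + 9) + 91)*S(7) - 1*40759 = (((11 + 33) + 9) + 91)*(-1 - 1*7) - 1*40759 = ((44 + 9) + 91)*(-1 - 7) - 40759 = (53 + 91)*(-8) - 40759 = 144*(-8) - 40759 = -1152 - 40759 = -41911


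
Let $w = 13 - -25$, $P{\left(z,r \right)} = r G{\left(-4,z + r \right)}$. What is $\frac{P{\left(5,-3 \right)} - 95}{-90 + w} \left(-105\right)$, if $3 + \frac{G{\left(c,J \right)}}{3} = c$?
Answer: $- \frac{840}{13} \approx -64.615$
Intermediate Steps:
$G{\left(c,J \right)} = -9 + 3 c$
$P{\left(z,r \right)} = - 21 r$ ($P{\left(z,r \right)} = r \left(-9 + 3 \left(-4\right)\right) = r \left(-9 - 12\right) = r \left(-21\right) = - 21 r$)
$w = 38$ ($w = 13 + 25 = 38$)
$\frac{P{\left(5,-3 \right)} - 95}{-90 + w} \left(-105\right) = \frac{\left(-21\right) \left(-3\right) - 95}{-90 + 38} \left(-105\right) = \frac{63 - 95}{-52} \left(-105\right) = \left(-32\right) \left(- \frac{1}{52}\right) \left(-105\right) = \frac{8}{13} \left(-105\right) = - \frac{840}{13}$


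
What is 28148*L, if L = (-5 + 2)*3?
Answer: -253332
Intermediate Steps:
L = -9 (L = -3*3 = -9)
28148*L = 28148*(-9) = -253332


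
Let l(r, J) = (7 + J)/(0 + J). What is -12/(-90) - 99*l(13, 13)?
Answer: -29674/195 ≈ -152.17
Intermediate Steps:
l(r, J) = (7 + J)/J
-12/(-90) - 99*l(13, 13) = -12/(-90) - 99*(7 + 13)/13 = -12*(-1/90) - 99*20/13 = 2/15 - 99*20/13 = 2/15 - 1980/13 = -29674/195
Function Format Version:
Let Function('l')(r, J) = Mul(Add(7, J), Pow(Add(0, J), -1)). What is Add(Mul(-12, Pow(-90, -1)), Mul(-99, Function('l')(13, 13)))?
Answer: Rational(-29674, 195) ≈ -152.17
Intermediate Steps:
Function('l')(r, J) = Mul(Pow(J, -1), Add(7, J)) (Function('l')(r, J) = Mul(Add(7, J), Pow(J, -1)) = Mul(Pow(J, -1), Add(7, J)))
Add(Mul(-12, Pow(-90, -1)), Mul(-99, Function('l')(13, 13))) = Add(Mul(-12, Pow(-90, -1)), Mul(-99, Mul(Pow(13, -1), Add(7, 13)))) = Add(Mul(-12, Rational(-1, 90)), Mul(-99, Mul(Rational(1, 13), 20))) = Add(Rational(2, 15), Mul(-99, Rational(20, 13))) = Add(Rational(2, 15), Rational(-1980, 13)) = Rational(-29674, 195)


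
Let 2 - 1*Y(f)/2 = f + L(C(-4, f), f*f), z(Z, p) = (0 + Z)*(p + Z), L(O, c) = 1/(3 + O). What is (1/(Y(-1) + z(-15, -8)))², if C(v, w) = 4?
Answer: 49/6027025 ≈ 8.1301e-6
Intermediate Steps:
z(Z, p) = Z*(Z + p)
Y(f) = 26/7 - 2*f (Y(f) = 4 - 2*(f + 1/(3 + 4)) = 4 - 2*(f + 1/7) = 4 - 2*(f + ⅐) = 4 - 2*(⅐ + f) = 4 + (-2/7 - 2*f) = 26/7 - 2*f)
(1/(Y(-1) + z(-15, -8)))² = (1/((26/7 - 2*(-1)) - 15*(-15 - 8)))² = (1/((26/7 + 2) - 15*(-23)))² = (1/(40/7 + 345))² = (1/(2455/7))² = (7/2455)² = 49/6027025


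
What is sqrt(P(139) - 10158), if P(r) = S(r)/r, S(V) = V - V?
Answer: I*sqrt(10158) ≈ 100.79*I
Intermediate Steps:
S(V) = 0
P(r) = 0 (P(r) = 0/r = 0)
sqrt(P(139) - 10158) = sqrt(0 - 10158) = sqrt(-10158) = I*sqrt(10158)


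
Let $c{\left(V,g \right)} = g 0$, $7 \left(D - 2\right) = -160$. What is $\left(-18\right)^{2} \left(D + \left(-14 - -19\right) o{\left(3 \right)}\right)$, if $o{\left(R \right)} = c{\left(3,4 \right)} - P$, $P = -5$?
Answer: $\frac{9396}{7} \approx 1342.3$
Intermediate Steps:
$D = - \frac{146}{7}$ ($D = 2 + \frac{1}{7} \left(-160\right) = 2 - \frac{160}{7} = - \frac{146}{7} \approx -20.857$)
$c{\left(V,g \right)} = 0$
$o{\left(R \right)} = 5$ ($o{\left(R \right)} = 0 - -5 = 0 + 5 = 5$)
$\left(-18\right)^{2} \left(D + \left(-14 - -19\right) o{\left(3 \right)}\right) = \left(-18\right)^{2} \left(- \frac{146}{7} + \left(-14 - -19\right) 5\right) = 324 \left(- \frac{146}{7} + \left(-14 + 19\right) 5\right) = 324 \left(- \frac{146}{7} + 5 \cdot 5\right) = 324 \left(- \frac{146}{7} + 25\right) = 324 \cdot \frac{29}{7} = \frac{9396}{7}$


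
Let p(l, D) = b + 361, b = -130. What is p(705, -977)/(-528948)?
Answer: -11/25188 ≈ -0.00043672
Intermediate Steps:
p(l, D) = 231 (p(l, D) = -130 + 361 = 231)
p(705, -977)/(-528948) = 231/(-528948) = 231*(-1/528948) = -11/25188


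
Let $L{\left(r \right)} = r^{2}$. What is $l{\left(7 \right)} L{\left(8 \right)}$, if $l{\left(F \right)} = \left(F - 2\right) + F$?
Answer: $768$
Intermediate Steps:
$l{\left(F \right)} = -2 + 2 F$ ($l{\left(F \right)} = \left(-2 + F\right) + F = -2 + 2 F$)
$l{\left(7 \right)} L{\left(8 \right)} = \left(-2 + 2 \cdot 7\right) 8^{2} = \left(-2 + 14\right) 64 = 12 \cdot 64 = 768$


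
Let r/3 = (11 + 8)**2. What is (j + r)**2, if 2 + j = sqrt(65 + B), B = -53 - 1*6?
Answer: (1081 + sqrt(6))**2 ≈ 1.1739e+6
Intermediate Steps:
B = -59 (B = -53 - 6 = -59)
j = -2 + sqrt(6) (j = -2 + sqrt(65 - 59) = -2 + sqrt(6) ≈ 0.44949)
r = 1083 (r = 3*(11 + 8)**2 = 3*19**2 = 3*361 = 1083)
(j + r)**2 = ((-2 + sqrt(6)) + 1083)**2 = (1081 + sqrt(6))**2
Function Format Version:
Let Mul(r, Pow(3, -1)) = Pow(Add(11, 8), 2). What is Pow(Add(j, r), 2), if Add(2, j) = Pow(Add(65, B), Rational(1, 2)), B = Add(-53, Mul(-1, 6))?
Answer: Pow(Add(1081, Pow(6, Rational(1, 2))), 2) ≈ 1.1739e+6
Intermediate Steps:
B = -59 (B = Add(-53, -6) = -59)
j = Add(-2, Pow(6, Rational(1, 2))) (j = Add(-2, Pow(Add(65, -59), Rational(1, 2))) = Add(-2, Pow(6, Rational(1, 2))) ≈ 0.44949)
r = 1083 (r = Mul(3, Pow(Add(11, 8), 2)) = Mul(3, Pow(19, 2)) = Mul(3, 361) = 1083)
Pow(Add(j, r), 2) = Pow(Add(Add(-2, Pow(6, Rational(1, 2))), 1083), 2) = Pow(Add(1081, Pow(6, Rational(1, 2))), 2)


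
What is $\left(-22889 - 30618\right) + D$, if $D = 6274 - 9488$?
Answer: $-56721$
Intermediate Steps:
$D = -3214$ ($D = 6274 - 9488 = -3214$)
$\left(-22889 - 30618\right) + D = \left(-22889 - 30618\right) - 3214 = -53507 - 3214 = -56721$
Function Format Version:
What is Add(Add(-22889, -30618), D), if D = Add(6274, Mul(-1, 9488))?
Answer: -56721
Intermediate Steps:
D = -3214 (D = Add(6274, -9488) = -3214)
Add(Add(-22889, -30618), D) = Add(Add(-22889, -30618), -3214) = Add(-53507, -3214) = -56721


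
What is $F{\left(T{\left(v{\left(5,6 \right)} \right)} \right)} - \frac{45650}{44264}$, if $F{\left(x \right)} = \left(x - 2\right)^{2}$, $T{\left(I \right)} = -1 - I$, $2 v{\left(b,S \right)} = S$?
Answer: $\frac{70357}{2012} \approx 34.969$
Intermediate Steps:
$v{\left(b,S \right)} = \frac{S}{2}$
$F{\left(x \right)} = \left(-2 + x\right)^{2}$
$F{\left(T{\left(v{\left(5,6 \right)} \right)} \right)} - \frac{45650}{44264} = \left(-2 - \left(1 + \frac{1}{2} \cdot 6\right)\right)^{2} - \frac{45650}{44264} = \left(-2 - 4\right)^{2} - \frac{2075}{2012} = \left(-6\right)^{2} - \frac{2075}{2012} = 36 - \frac{2075}{2012} = \frac{70357}{2012}$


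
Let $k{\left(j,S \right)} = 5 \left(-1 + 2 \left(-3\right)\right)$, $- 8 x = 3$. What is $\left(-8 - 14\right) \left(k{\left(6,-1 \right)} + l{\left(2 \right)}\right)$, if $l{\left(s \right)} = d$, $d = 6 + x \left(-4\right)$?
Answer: $605$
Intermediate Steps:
$x = - \frac{3}{8}$ ($x = \left(- \frac{1}{8}\right) 3 = - \frac{3}{8} \approx -0.375$)
$d = \frac{15}{2}$ ($d = 6 - - \frac{3}{2} = 6 + \frac{3}{2} = \frac{15}{2} \approx 7.5$)
$k{\left(j,S \right)} = -35$ ($k{\left(j,S \right)} = 5 \left(-1 - 6\right) = 5 \left(-7\right) = -35$)
$l{\left(s \right)} = \frac{15}{2}$
$\left(-8 - 14\right) \left(k{\left(6,-1 \right)} + l{\left(2 \right)}\right) = \left(-8 - 14\right) \left(-35 + \frac{15}{2}\right) = \left(-22\right) \left(- \frac{55}{2}\right) = 605$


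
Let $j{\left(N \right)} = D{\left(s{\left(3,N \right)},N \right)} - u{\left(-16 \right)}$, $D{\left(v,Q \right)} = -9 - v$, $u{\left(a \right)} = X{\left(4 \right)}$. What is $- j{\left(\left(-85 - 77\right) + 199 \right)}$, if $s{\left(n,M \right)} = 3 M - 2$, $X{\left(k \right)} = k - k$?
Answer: $118$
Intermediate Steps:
$X{\left(k \right)} = 0$
$u{\left(a \right)} = 0$
$s{\left(n,M \right)} = -2 + 3 M$
$j{\left(N \right)} = -7 - 3 N$ ($j{\left(N \right)} = \left(-9 - \left(-2 + 3 N\right)\right) - 0 = \left(-9 - \left(-2 + 3 N\right)\right) + 0 = \left(-7 - 3 N\right) + 0 = -7 - 3 N$)
$- j{\left(\left(-85 - 77\right) + 199 \right)} = - (-7 - 3 \left(\left(-85 - 77\right) + 199\right)) = - (-7 - 3 \left(-162 + 199\right)) = - (-7 - 111) = \left(-1\right) \left(-118\right) = 118$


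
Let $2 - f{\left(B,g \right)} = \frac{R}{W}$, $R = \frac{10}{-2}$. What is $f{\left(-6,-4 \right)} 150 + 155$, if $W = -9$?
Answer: $\frac{1115}{3} \approx 371.67$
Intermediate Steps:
$R = -5$ ($R = 10 \left(- \frac{1}{2}\right) = -5$)
$f{\left(B,g \right)} = \frac{13}{9}$ ($f{\left(B,g \right)} = 2 - - \frac{5}{-9} = 2 - \left(-5\right) \left(- \frac{1}{9}\right) = 2 - \frac{5}{9} = \frac{13}{9}$)
$f{\left(-6,-4 \right)} 150 + 155 = \frac{13}{9} \cdot 150 + 155 = \frac{650}{3} + 155 = \frac{1115}{3}$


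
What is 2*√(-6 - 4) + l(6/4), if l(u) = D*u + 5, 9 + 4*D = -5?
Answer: -¼ + 2*I*√10 ≈ -0.25 + 6.3246*I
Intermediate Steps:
D = -7/2 (D = -9/4 + (¼)*(-5) = -9/4 - 5/4 = -7/2 ≈ -3.5000)
l(u) = 5 - 7*u/2 (l(u) = -7*u/2 + 5 = 5 - 7*u/2)
2*√(-6 - 4) + l(6/4) = 2*√(-6 - 4) + (5 - 21/4) = 2*√(-10) + (5 - 21/4) = 2*(I*√10) + (5 - 7/2*3/2) = 2*I*√10 + (5 - 21/4) = 2*I*√10 - ¼ = -¼ + 2*I*√10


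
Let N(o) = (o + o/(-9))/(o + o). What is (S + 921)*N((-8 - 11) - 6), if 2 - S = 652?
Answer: 1084/9 ≈ 120.44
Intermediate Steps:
S = -650 (S = 2 - 1*652 = 2 - 652 = -650)
N(o) = 4/9 (N(o) = (o + o*(-⅑))/((2*o)) = (o - o/9)*(1/(2*o)) = (8*o/9)*(1/(2*o)) = 4/9)
(S + 921)*N((-8 - 11) - 6) = (-650 + 921)*(4/9) = 271*(4/9) = 1084/9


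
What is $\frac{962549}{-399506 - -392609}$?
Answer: $- \frac{962549}{6897} \approx -139.56$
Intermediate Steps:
$\frac{962549}{-399506 - -392609} = \frac{962549}{-399506 + 392609} = \frac{962549}{-6897} = 962549 \left(- \frac{1}{6897}\right) = - \frac{962549}{6897}$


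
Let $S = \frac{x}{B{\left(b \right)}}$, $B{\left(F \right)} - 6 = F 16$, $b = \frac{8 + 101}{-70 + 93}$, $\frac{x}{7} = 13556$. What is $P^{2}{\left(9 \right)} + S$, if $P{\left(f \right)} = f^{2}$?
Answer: $\frac{7265159}{941} \approx 7720.7$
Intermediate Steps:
$x = 94892$ ($x = 7 \cdot 13556 = 94892$)
$b = \frac{109}{23} \approx 4.7391$
$B{\left(F \right)} = 6 + 16 F$ ($B{\left(F \right)} = 6 + F 16 = 6 + 16 F$)
$S = \frac{1091258}{941}$ ($S = \frac{94892}{6 + 16 \cdot \frac{109}{23}} = \frac{94892}{6 + \frac{1744}{23}} = \frac{94892}{\frac{1882}{23}} = 94892 \cdot \frac{23}{1882} = \frac{1091258}{941} \approx 1159.7$)
$P^{2}{\left(9 \right)} + S = \left(9^{2}\right)^{2} + \frac{1091258}{941} = 81^{2} + \frac{1091258}{941} = 6561 + \frac{1091258}{941} = \frac{7265159}{941}$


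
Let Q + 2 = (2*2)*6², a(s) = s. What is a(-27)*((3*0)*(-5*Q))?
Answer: 0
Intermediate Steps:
Q = 142 (Q = -2 + (2*2)*6² = -2 + 4*36 = -2 + 144 = 142)
a(-27)*((3*0)*(-5*Q)) = -27*3*0*(-5*142) = -0*(-710) = -27*0 = 0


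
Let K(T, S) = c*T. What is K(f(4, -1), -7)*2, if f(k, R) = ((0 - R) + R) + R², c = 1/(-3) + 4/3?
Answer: 2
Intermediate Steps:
c = 1 (c = 1*(-⅓) + 4*(⅓) = -⅓ + 4/3 = 1)
f(k, R) = R² (f(k, R) = (-R + R) + R² = 0 + R² = R²)
K(T, S) = T (K(T, S) = 1*T = T)
K(f(4, -1), -7)*2 = (-1)²*2 = 1*2 = 2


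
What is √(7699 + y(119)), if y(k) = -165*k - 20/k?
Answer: 2*I*√42257019/119 ≈ 109.25*I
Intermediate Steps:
√(7699 + y(119)) = √(7699 + (-165*119 - 20/119)) = √(7699 + (-19635 - 20*1/119)) = √(7699 + (-19635 - 20/119)) = √(7699 - 2336585/119) = √(-1420404/119) = 2*I*√42257019/119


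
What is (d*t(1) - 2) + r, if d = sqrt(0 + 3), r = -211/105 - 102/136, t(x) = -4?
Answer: -1999/420 - 4*sqrt(3) ≈ -11.688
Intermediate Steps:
r = -1159/420 (r = -211*1/105 - 102*1/136 = -211/105 - 3/4 = -1159/420 ≈ -2.7595)
d = sqrt(3) ≈ 1.7320
(d*t(1) - 2) + r = (sqrt(3)*(-4) - 2) - 1159/420 = (-4*sqrt(3) - 2) - 1159/420 = (-2 - 4*sqrt(3)) - 1159/420 = -1999/420 - 4*sqrt(3)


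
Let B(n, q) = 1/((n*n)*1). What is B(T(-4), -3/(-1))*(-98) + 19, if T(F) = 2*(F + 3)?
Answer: -11/2 ≈ -5.5000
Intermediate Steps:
T(F) = 6 + 2*F (T(F) = 2*(3 + F) = 6 + 2*F)
B(n, q) = n**(-2) (B(n, q) = 1/(n**2*1) = 1/(n**2) = n**(-2))
B(T(-4), -3/(-1))*(-98) + 19 = -98/(6 + 2*(-4))**2 + 19 = -98/(6 - 8)**2 + 19 = -98/(-2)**2 + 19 = (1/4)*(-98) + 19 = -49/2 + 19 = -11/2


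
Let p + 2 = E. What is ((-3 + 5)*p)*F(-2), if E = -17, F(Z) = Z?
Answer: 76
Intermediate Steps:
p = -19 (p = -2 - 17 = -19)
((-3 + 5)*p)*F(-2) = ((-3 + 5)*(-19))*(-2) = (2*(-19))*(-2) = -38*(-2) = 76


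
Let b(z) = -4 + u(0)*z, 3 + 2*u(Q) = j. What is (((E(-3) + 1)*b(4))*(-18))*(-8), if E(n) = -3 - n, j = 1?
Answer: -1152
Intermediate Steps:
u(Q) = -1 (u(Q) = -3/2 + (1/2)*1 = -3/2 + 1/2 = -1)
b(z) = -4 - z
(((E(-3) + 1)*b(4))*(-18))*(-8) = ((((-3 - 1*(-3)) + 1)*(-4 - 1*4))*(-18))*(-8) = ((((-3 + 3) + 1)*(-4 - 4))*(-18))*(-8) = (((0 + 1)*(-8))*(-18))*(-8) = ((1*(-8))*(-18))*(-8) = -8*(-18)*(-8) = 144*(-8) = -1152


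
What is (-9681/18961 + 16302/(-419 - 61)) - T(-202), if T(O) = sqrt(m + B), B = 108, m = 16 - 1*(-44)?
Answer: -52291517/1516880 - 2*sqrt(42) ≈ -47.435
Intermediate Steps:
m = 60 (m = 16 + 44 = 60)
T(O) = 2*sqrt(42) (T(O) = sqrt(60 + 108) = sqrt(168) = 2*sqrt(42))
(-9681/18961 + 16302/(-419 - 61)) - T(-202) = (-9681/18961 + 16302/(-419 - 61)) - 2*sqrt(42) = (-9681*1/18961 + 16302/(-480)) - 2*sqrt(42) = (-9681/18961 + 16302*(-1/480)) - 2*sqrt(42) = (-9681/18961 - 2717/80) - 2*sqrt(42) = -52291517/1516880 - 2*sqrt(42)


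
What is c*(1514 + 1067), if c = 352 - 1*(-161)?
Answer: 1324053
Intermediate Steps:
c = 513 (c = 352 + 161 = 513)
c*(1514 + 1067) = 513*(1514 + 1067) = 513*2581 = 1324053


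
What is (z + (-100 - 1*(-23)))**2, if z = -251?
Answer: 107584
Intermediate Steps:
(z + (-100 - 1*(-23)))**2 = (-251 + (-100 - 1*(-23)))**2 = (-251 + (-100 + 23))**2 = (-251 - 77)**2 = (-328)**2 = 107584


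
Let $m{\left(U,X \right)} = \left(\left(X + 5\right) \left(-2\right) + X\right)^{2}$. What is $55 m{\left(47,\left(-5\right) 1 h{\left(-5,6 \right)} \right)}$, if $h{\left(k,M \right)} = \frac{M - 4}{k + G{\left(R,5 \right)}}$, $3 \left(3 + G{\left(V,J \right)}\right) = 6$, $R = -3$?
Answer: $\frac{67375}{9} \approx 7486.1$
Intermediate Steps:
$G{\left(V,J \right)} = -1$ ($G{\left(V,J \right)} = -3 + \frac{1}{3} \cdot 6 = -3 + 2 = -1$)
$h{\left(k,M \right)} = \frac{-4 + M}{-1 + k}$ ($h{\left(k,M \right)} = \frac{M - 4}{k - 1} = \frac{-4 + M}{-1 + k}$)
$m{\left(U,X \right)} = \left(-10 - X\right)^{2}$ ($m{\left(U,X \right)} = \left(\left(5 + X\right) \left(-2\right) + X\right)^{2} = \left(\left(-10 - 2 X\right) + X\right)^{2} = \left(-10 - X\right)^{2}$)
$55 m{\left(47,\left(-5\right) 1 h{\left(-5,6 \right)} \right)} = 55 \left(10 + \left(-5\right) 1 \frac{-4 + 6}{-1 - 5}\right)^{2} = 55 \left(10 - 5 \frac{1}{-6} \cdot 2\right)^{2} = 55 \left(10 - 5 \left(\left(- \frac{1}{6}\right) 2\right)\right)^{2} = 55 \left(10 - - \frac{5}{3}\right)^{2} = 55 \left(10 + \frac{5}{3}\right)^{2} = 55 \left(\frac{35}{3}\right)^{2} = 55 \cdot \frac{1225}{9} = \frac{67375}{9}$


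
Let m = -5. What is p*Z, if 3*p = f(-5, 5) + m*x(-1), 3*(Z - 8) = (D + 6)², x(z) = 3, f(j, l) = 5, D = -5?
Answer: -250/9 ≈ -27.778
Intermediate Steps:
Z = 25/3 (Z = 8 + (-5 + 6)²/3 = 8 + (⅓)*1² = 8 + (⅓)*1 = 8 + ⅓ = 25/3 ≈ 8.3333)
p = -10/3 (p = (5 - 5*3)/3 = (5 - 15)/3 = (⅓)*(-10) = -10/3 ≈ -3.3333)
p*Z = -10/3*25/3 = -250/9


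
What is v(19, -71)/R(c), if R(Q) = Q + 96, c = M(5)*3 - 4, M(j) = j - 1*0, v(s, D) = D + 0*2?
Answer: -71/107 ≈ -0.66355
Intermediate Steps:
v(s, D) = D (v(s, D) = D + 0 = D)
M(j) = j (M(j) = j + 0 = j)
c = 11 (c = 5*3 - 4 = 15 - 4 = 11)
R(Q) = 96 + Q
v(19, -71)/R(c) = -71/(96 + 11) = -71/107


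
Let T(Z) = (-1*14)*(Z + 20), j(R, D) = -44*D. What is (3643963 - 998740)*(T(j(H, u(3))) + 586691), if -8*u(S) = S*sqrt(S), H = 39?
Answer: 1551187864653 - 611046513*sqrt(3) ≈ 1.5501e+12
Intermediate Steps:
u(S) = -S**(3/2)/8 (u(S) = -S*sqrt(S)/8 = -S**(3/2)/8)
T(Z) = -280 - 14*Z (T(Z) = -14*(20 + Z) = -280 - 14*Z)
(3643963 - 998740)*(T(j(H, u(3))) + 586691) = (3643963 - 998740)*((-280 - (-616)*(-3*sqrt(3)/8)) + 586691) = 2645223*((-280 - (-616)*(-3*sqrt(3)/8)) + 586691) = 2645223*((-280 - 231*sqrt(3)) + 586691) = 2645223*(586411 - 231*sqrt(3)) = 1551187864653 - 611046513*sqrt(3)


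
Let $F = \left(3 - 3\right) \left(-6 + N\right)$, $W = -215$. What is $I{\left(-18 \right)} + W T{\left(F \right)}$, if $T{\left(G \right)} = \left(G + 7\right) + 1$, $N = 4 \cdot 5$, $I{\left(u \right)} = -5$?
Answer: $-1725$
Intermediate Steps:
$N = 20$
$F = 0$ ($F = \left(3 - 3\right) \left(-6 + 20\right) = 0 \cdot 14 = 0$)
$T{\left(G \right)} = 8 + G$ ($T{\left(G \right)} = \left(7 + G\right) + 1 = 8 + G$)
$I{\left(-18 \right)} + W T{\left(F \right)} = -5 - 215 \left(8 + 0\right) = -5 - 1720 = -1725$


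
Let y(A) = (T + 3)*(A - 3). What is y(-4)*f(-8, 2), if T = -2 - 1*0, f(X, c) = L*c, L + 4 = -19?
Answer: 322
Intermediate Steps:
L = -23 (L = -4 - 19 = -23)
f(X, c) = -23*c
T = -2 (T = -2 + 0 = -2)
y(A) = -3 + A (y(A) = (-2 + 3)*(A - 3) = 1*(-3 + A) = -3 + A)
y(-4)*f(-8, 2) = (-3 - 4)*(-23*2) = -7*(-46) = 322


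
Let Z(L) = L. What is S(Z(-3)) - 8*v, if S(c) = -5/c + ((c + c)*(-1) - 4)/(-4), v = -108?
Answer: 5191/6 ≈ 865.17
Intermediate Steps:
S(c) = 1 + c/2 - 5/c (S(c) = -5/c + ((2*c)*(-1) - 4)*(-1/4) = -5/c + (-2*c - 4)*(-1/4) = -5/c + (-4 - 2*c)*(-1/4) = -5/c + (1 + c/2) = 1 + c/2 - 5/c)
S(Z(-3)) - 8*v = (1 + (1/2)*(-3) - 5/(-3)) - 8*(-108) = (1 - 3/2 - 5*(-1/3)) + 864 = (1 - 3/2 + 5/3) + 864 = 7/6 + 864 = 5191/6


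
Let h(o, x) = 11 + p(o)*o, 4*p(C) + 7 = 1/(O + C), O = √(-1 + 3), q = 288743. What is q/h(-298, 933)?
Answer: 54640877570552/100816046911 - 86045414*√2/100816046911 ≈ 541.98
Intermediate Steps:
O = √2 ≈ 1.4142
p(C) = -7/4 + 1/(4*(C + √2)) (p(C) = -7/4 + 1/(4*(√2 + C)) = -7/4 + 1/(4*(C + √2)))
h(o, x) = 11 + o*(1 - 7*o - 7*√2)/(4*(o + √2)) (h(o, x) = 11 + ((1 - 7*o - 7*√2)/(4*(o + √2)))*o = 11 + o*(1 - 7*o - 7*√2)/(4*(o + √2)))
q/h(-298, 933) = 288743/(((11*(-298) + 11*√2 - ¼*(-298)*(-1 + 7*(-298) + 7*√2))/(-298 + √2))) = 288743/(((-3278 + 11*√2 - ¼*(-298)*(-1 - 2086 + 7*√2))/(-298 + √2))) = 288743/(((-3278 + 11*√2 - ¼*(-298)*(-2087 + 7*√2))/(-298 + √2))) = 288743/(((-3278 + 11*√2 + (-310963/2 + 1043*√2/2))/(-298 + √2))) = 288743/(((-317519/2 + 1065*√2/2)/(-298 + √2))) = 288743*((-298 + √2)/(-317519/2 + 1065*√2/2)) = 288743*(-298 + √2)/(-317519/2 + 1065*√2/2)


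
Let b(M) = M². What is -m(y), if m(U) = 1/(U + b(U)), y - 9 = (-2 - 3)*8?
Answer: -1/930 ≈ -0.0010753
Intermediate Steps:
y = -31 (y = 9 + (-2 - 3)*8 = 9 - 5*8 = 9 - 40 = -31)
m(U) = 1/(U + U²)
-m(y) = -1/((-31)*(1 - 31)) = -(-1)/(31*(-30)) = -(-1)*(-1)/(31*30) = -1*1/930 = -1/930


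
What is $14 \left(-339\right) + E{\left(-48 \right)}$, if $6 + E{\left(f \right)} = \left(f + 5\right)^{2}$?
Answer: $-2903$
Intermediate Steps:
$E{\left(f \right)} = -6 + \left(5 + f\right)^{2}$ ($E{\left(f \right)} = -6 + \left(f + 5\right)^{2} = -6 + \left(5 + f\right)^{2}$)
$14 \left(-339\right) + E{\left(-48 \right)} = 14 \left(-339\right) - \left(6 - \left(5 - 48\right)^{2}\right) = -4746 - \left(6 - \left(-43\right)^{2}\right) = -4746 + \left(-6 + 1849\right) = -4746 + 1843 = -2903$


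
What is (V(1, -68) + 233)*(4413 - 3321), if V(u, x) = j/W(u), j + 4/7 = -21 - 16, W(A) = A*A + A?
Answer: 233922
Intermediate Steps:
W(A) = A + A² (W(A) = A² + A = A + A²)
j = -263/7 (j = -4/7 + (-21 - 16) = -4/7 - 37 = -263/7 ≈ -37.571)
V(u, x) = -263/(7*u*(1 + u)) (V(u, x) = -263*1/(u*(1 + u))/7 = -263/(7*u*(1 + u)))
(V(1, -68) + 233)*(4413 - 3321) = (-263/7/(1*(1 + 1)) + 233)*(4413 - 3321) = (-263/7*1/2 + 233)*1092 = (-263/7*1*½ + 233)*1092 = (-263/14 + 233)*1092 = (2999/14)*1092 = 233922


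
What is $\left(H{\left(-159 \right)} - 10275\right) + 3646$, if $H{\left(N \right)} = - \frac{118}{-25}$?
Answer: $- \frac{165607}{25} \approx -6624.3$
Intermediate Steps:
$H{\left(N \right)} = \frac{118}{25}$ ($H{\left(N \right)} = \left(-118\right) \left(- \frac{1}{25}\right) = \frac{118}{25}$)
$\left(H{\left(-159 \right)} - 10275\right) + 3646 = \left(\frac{118}{25} - 10275\right) + 3646 = - \frac{256757}{25} + 3646 = - \frac{165607}{25}$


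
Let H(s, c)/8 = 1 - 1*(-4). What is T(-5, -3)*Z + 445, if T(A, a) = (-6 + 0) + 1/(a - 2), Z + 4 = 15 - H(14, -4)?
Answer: 3124/5 ≈ 624.80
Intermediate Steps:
H(s, c) = 40 (H(s, c) = 8*(1 - 1*(-4)) = 8*(1 + 4) = 8*5 = 40)
Z = -29 (Z = -4 + (15 - 1*40) = -4 + (15 - 40) = -4 - 25 = -29)
T(A, a) = -6 + 1/(-2 + a)
T(-5, -3)*Z + 445 = ((13 - 6*(-3))/(-2 - 3))*(-29) + 445 = ((13 + 18)/(-5))*(-29) + 445 = -⅕*31*(-29) + 445 = -31/5*(-29) + 445 = 899/5 + 445 = 3124/5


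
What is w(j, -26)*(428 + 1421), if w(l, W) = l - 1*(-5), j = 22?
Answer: 49923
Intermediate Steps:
w(l, W) = 5 + l (w(l, W) = l + 5 = 5 + l)
w(j, -26)*(428 + 1421) = (5 + 22)*(428 + 1421) = 27*1849 = 49923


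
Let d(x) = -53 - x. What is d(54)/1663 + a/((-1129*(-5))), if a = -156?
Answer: -863443/9387635 ≈ -0.091977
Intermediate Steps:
d(54)/1663 + a/((-1129*(-5))) = (-53 - 1*54)/1663 - 156/((-1129*(-5))) = (-53 - 54)*(1/1663) - 156/5645 = -107*1/1663 - 156*1/5645 = -107/1663 - 156/5645 = -863443/9387635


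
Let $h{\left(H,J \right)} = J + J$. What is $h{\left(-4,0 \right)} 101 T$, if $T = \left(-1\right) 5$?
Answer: $0$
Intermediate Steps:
$h{\left(H,J \right)} = 2 J$
$T = -5$
$h{\left(-4,0 \right)} 101 T = 2 \cdot 0 \cdot 101 \left(-5\right) = 0 \cdot 101 \left(-5\right) = 0 \left(-5\right) = 0$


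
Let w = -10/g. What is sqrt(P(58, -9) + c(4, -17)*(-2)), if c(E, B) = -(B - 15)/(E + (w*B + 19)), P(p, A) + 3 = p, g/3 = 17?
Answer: sqrt(328087)/79 ≈ 7.2505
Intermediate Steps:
g = 51 (g = 3*17 = 51)
w = -10/51 ≈ -0.19608
P(p, A) = -3 + p
c(E, B) = -(-15 + B)/(19 + E - 10*B/51) (c(E, B) = -(B - 15)/(E + (-10*B/51 + 19)) = -(-15 + B)/(E + (19 - 10*B/51)) = -(-15 + B)/(19 + E - 10*B/51))
sqrt(P(58, -9) + c(4, -17)*(-2)) = sqrt((-3 + 58) + (51*(15 - 1*(-17))/(969 - 10*(-17) + 51*4))*(-2)) = sqrt(55 + (51*(15 + 17)/(969 + 170 + 204))*(-2)) = sqrt(55 + (51*32/1343)*(-2)) = sqrt(55 + (51*(1/1343)*32)*(-2)) = sqrt(55 + (96/79)*(-2)) = sqrt(55 - 192/79) = sqrt(4153/79) = sqrt(328087)/79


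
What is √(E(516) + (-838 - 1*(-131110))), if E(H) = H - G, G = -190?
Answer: √130978 ≈ 361.91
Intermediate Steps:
E(H) = 190 + H (E(H) = H - 1*(-190) = H + 190 = 190 + H)
√(E(516) + (-838 - 1*(-131110))) = √((190 + 516) + (-838 - 1*(-131110))) = √(706 + (-838 + 131110)) = √(706 + 130272) = √130978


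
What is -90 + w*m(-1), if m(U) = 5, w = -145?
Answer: -815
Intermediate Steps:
-90 + w*m(-1) = -90 - 145*5 = -90 - 725 = -815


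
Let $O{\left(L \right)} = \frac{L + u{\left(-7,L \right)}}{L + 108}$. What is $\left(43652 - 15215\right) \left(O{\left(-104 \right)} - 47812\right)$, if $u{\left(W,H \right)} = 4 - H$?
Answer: $-1359601407$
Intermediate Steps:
$O{\left(L \right)} = \frac{4}{108 + L}$ ($O{\left(L \right)} = \frac{L - \left(-4 + L\right)}{L + 108} = \frac{4}{108 + L}$)
$\left(43652 - 15215\right) \left(O{\left(-104 \right)} - 47812\right) = \left(43652 - 15215\right) \left(\frac{4}{108 - 104} - 47812\right) = 28437 \left(\frac{4}{4} - 47812\right) = 28437 \left(4 \cdot \frac{1}{4} - 47812\right) = 28437 \left(1 - 47812\right) = 28437 \left(-47811\right) = -1359601407$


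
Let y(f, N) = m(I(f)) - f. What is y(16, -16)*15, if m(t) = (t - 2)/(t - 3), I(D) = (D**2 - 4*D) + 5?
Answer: -43635/194 ≈ -224.92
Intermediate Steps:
I(D) = 5 + D**2 - 4*D
m(t) = (-2 + t)/(-3 + t)
y(f, N) = -f + (3 + f**2 - 4*f)/(2 + f**2 - 4*f) (y(f, N) = (-2 + (5 + f**2 - 4*f))/(-3 + (5 + f**2 - 4*f)) - f = (3 + f**2 - 4*f)/(2 + f**2 - 4*f) - f = -f + (3 + f**2 - 4*f)/(2 + f**2 - 4*f))
y(16, -16)*15 = ((3 - 1*16**3 - 6*16 + 5*16**2)/(2 + 16**2 - 4*16))*15 = ((3 - 1*4096 - 96 + 5*256)/(2 + 256 - 64))*15 = ((3 - 4096 - 96 + 1280)/194)*15 = ((1/194)*(-2909))*15 = -2909/194*15 = -43635/194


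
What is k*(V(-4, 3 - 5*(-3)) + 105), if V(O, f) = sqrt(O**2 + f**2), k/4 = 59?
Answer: 24780 + 472*sqrt(85) ≈ 29132.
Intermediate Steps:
k = 236 (k = 4*59 = 236)
k*(V(-4, 3 - 5*(-3)) + 105) = 236*(sqrt((-4)**2 + (3 - 5*(-3))**2) + 105) = 236*(sqrt(16 + (3 - 1*(-15))**2) + 105) = 236*(sqrt(16 + (3 + 15)**2) + 105) = 236*(sqrt(16 + 18**2) + 105) = 236*(sqrt(16 + 324) + 105) = 236*(sqrt(340) + 105) = 236*(2*sqrt(85) + 105) = 236*(105 + 2*sqrt(85)) = 24780 + 472*sqrt(85)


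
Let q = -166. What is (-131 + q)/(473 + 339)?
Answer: -297/812 ≈ -0.36576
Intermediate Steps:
(-131 + q)/(473 + 339) = (-131 - 166)/(473 + 339) = -297/812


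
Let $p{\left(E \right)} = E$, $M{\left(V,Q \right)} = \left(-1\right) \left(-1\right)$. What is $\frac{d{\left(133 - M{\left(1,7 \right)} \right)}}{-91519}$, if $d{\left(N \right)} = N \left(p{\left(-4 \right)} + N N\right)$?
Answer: $- \frac{2299440}{91519} \approx -25.125$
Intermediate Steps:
$M{\left(V,Q \right)} = 1$
$d{\left(N \right)} = N \left(-4 + N^{2}\right)$ ($d{\left(N \right)} = N \left(-4 + N N\right) = N \left(-4 + N^{2}\right)$)
$\frac{d{\left(133 - M{\left(1,7 \right)} \right)}}{-91519} = \frac{\left(133 - 1\right) \left(-4 + \left(133 - 1\right)^{2}\right)}{-91519} = \left(133 - 1\right) \left(-4 + \left(133 - 1\right)^{2}\right) \left(- \frac{1}{91519}\right) = 132 \left(-4 + 132^{2}\right) \left(- \frac{1}{91519}\right) = 132 \left(-4 + 17424\right) \left(- \frac{1}{91519}\right) = 132 \cdot 17420 \left(- \frac{1}{91519}\right) = 2299440 \left(- \frac{1}{91519}\right) = - \frac{2299440}{91519}$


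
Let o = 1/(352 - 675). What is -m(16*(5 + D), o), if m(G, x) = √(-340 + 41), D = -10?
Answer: -I*√299 ≈ -17.292*I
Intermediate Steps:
o = -1/323 (o = 1/(-323) = -1/323 ≈ -0.0030960)
m(G, x) = I*√299 (m(G, x) = √(-299) = I*√299)
-m(16*(5 + D), o) = -I*√299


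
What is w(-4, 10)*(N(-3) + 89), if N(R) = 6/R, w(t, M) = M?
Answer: 870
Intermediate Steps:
w(-4, 10)*(N(-3) + 89) = 10*(6/(-3) + 89) = 10*(6*(-⅓) + 89) = 10*(-2 + 89) = 10*87 = 870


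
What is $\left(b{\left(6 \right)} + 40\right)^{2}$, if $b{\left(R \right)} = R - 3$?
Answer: $1849$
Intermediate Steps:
$b{\left(R \right)} = -3 + R$ ($b{\left(R \right)} = R - 3 = -3 + R$)
$\left(b{\left(6 \right)} + 40\right)^{2} = \left(\left(-3 + 6\right) + 40\right)^{2} = \left(3 + 40\right)^{2} = 43^{2} = 1849$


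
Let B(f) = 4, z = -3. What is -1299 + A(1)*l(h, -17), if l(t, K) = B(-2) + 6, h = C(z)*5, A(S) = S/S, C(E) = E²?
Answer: -1289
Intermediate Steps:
A(S) = 1
h = 45 (h = (-3)²*5 = 9*5 = 45)
l(t, K) = 10 (l(t, K) = 4 + 6 = 10)
-1299 + A(1)*l(h, -17) = -1299 + 1*10 = -1299 + 10 = -1289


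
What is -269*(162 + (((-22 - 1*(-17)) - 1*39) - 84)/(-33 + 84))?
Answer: -2188046/51 ≈ -42903.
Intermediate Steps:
-269*(162 + (((-22 - 1*(-17)) - 1*39) - 84)/(-33 + 84)) = -269*(162 + (((-22 + 17) - 39) - 84)/51) = -269*(162 + ((-5 - 39) - 84)*(1/51)) = -269*(162 + (-44 - 84)*(1/51)) = -269*(162 - 128*1/51) = -269*(162 - 128/51) = -269*8134/51 = -2188046/51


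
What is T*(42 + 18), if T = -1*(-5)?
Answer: 300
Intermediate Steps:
T = 5
T*(42 + 18) = 5*(42 + 18) = 5*60 = 300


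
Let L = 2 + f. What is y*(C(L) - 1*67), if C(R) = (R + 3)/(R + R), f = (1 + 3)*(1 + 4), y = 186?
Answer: -271839/22 ≈ -12356.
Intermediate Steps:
f = 20 (f = 4*5 = 20)
L = 22 (L = 2 + 20 = 22)
C(R) = (3 + R)/(2*R) (C(R) = (3 + R)/((2*R)) = (3 + R)*(1/(2*R)) = (3 + R)/(2*R))
y*(C(L) - 1*67) = 186*((½)*(3 + 22)/22 - 1*67) = 186*((½)*(1/22)*25 - 67) = 186*(25/44 - 67) = 186*(-2923/44) = -271839/22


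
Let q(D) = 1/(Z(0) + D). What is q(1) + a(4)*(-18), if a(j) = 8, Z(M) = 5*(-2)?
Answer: -1297/9 ≈ -144.11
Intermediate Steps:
Z(M) = -10
q(D) = 1/(-10 + D)
q(1) + a(4)*(-18) = 1/(-10 + 1) + 8*(-18) = 1/(-9) - 144 = -1/9 - 144 = -1297/9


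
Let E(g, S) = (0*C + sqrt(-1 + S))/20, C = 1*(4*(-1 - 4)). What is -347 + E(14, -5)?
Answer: -347 + I*sqrt(6)/20 ≈ -347.0 + 0.12247*I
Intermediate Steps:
C = -20 (C = 1*(4*(-5)) = 1*(-20) = -20)
E(g, S) = sqrt(-1 + S)/20 (E(g, S) = (0*(-20) + sqrt(-1 + S))/20 = (0 + sqrt(-1 + S))*(1/20) = sqrt(-1 + S)*(1/20) = sqrt(-1 + S)/20)
-347 + E(14, -5) = -347 + sqrt(-1 - 5)/20 = -347 + sqrt(-6)/20 = -347 + (I*sqrt(6))/20 = -347 + I*sqrt(6)/20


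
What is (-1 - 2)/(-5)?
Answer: ⅗ ≈ 0.60000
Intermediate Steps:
(-1 - 2)/(-5) = -⅕*(-3) = ⅗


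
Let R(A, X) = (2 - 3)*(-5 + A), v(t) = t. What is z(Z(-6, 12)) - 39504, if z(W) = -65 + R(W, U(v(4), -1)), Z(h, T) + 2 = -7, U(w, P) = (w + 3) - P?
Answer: -39555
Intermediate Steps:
U(w, P) = 3 + w - P (U(w, P) = (3 + w) - P = 3 + w - P)
R(A, X) = 5 - A (R(A, X) = -(-5 + A) = 5 - A)
Z(h, T) = -9 (Z(h, T) = -2 - 7 = -9)
z(W) = -60 - W (z(W) = -65 + (5 - W) = -60 - W)
z(Z(-6, 12)) - 39504 = (-60 - 1*(-9)) - 39504 = (-60 + 9) - 39504 = -51 - 39504 = -39555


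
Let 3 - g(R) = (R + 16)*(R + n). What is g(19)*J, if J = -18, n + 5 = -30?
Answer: -10134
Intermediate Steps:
n = -35 (n = -5 - 30 = -35)
g(R) = 3 - (-35 + R)*(16 + R) (g(R) = 3 - (R + 16)*(R - 35) = 3 - (16 + R)*(-35 + R) = 3 - (-35 + R)*(16 + R))
g(19)*J = (563 - 1*19² + 19*19)*(-18) = (563 - 1*361 + 361)*(-18) = (563 - 361 + 361)*(-18) = 563*(-18) = -10134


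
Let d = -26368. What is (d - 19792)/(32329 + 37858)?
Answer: -46160/70187 ≈ -0.65767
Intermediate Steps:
(d - 19792)/(32329 + 37858) = (-26368 - 19792)/(32329 + 37858) = -46160/70187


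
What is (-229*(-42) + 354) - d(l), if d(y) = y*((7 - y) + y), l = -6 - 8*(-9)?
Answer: 9510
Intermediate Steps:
l = 66 (l = -6 + 72 = 66)
d(y) = 7*y (d(y) = y*7 = 7*y)
(-229*(-42) + 354) - d(l) = (-229*(-42) + 354) - 7*66 = (9618 + 354) - 1*462 = 9972 - 462 = 9510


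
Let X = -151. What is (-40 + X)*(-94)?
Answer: 17954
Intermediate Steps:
(-40 + X)*(-94) = (-40 - 151)*(-94) = -191*(-94) = 17954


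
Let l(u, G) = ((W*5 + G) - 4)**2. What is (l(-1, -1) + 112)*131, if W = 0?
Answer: 17947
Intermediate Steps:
l(u, G) = (-4 + G)**2 (l(u, G) = ((0*5 + G) - 4)**2 = ((0 + G) - 4)**2 = (G - 4)**2 = (-4 + G)**2)
(l(-1, -1) + 112)*131 = ((-4 - 1)**2 + 112)*131 = ((-5)**2 + 112)*131 = (25 + 112)*131 = 137*131 = 17947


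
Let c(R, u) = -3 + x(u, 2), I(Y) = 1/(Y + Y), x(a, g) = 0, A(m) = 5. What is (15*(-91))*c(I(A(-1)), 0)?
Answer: 4095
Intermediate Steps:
I(Y) = 1/(2*Y)
c(R, u) = -3 (c(R, u) = -3 + 0 = -3)
(15*(-91))*c(I(A(-1)), 0) = (15*(-91))*(-3) = -1365*(-3) = 4095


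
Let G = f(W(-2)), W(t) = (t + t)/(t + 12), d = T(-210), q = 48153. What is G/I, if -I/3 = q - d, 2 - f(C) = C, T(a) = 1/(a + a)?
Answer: -336/20224261 ≈ -1.6614e-5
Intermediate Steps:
T(a) = 1/(2*a)
d = -1/420 (d = (½)/(-210) = (½)*(-1/210) = -1/420 ≈ -0.0023810)
W(t) = 2*t/(12 + t) (W(t) = (2*t)/(12 + t) = 2*t/(12 + t))
f(C) = 2 - C
G = 12/5 (G = 2 - 2*(-2)/(12 - 2) = 2 - 2*(-2)/10 = 2 - 1*(-⅖) = 2 + ⅖ = 12/5 ≈ 2.4000)
I = -20224261/140 (I = -3*(48153 - 1*(-1/420)) = -3*(48153 + 1/420) = -3*20224261/420 = -20224261/140 ≈ -1.4446e+5)
G/I = 12/(5*(-20224261/140)) = (12/5)*(-140/20224261) = -336/20224261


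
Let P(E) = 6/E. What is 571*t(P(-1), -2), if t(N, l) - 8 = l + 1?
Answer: 3997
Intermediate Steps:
t(N, l) = 9 + l (t(N, l) = 8 + (l + 1) = 8 + (1 + l) = 9 + l)
571*t(P(-1), -2) = 571*(9 - 2) = 571*7 = 3997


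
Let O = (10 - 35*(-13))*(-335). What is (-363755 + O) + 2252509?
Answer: 1732979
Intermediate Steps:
O = -155775 (O = (10 + 455)*(-335) = 465*(-335) = -155775)
(-363755 + O) + 2252509 = (-363755 - 155775) + 2252509 = -519530 + 2252509 = 1732979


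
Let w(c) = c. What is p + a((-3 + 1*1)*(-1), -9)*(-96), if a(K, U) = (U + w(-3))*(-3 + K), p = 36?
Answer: -1116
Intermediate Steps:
a(K, U) = (-3 + K)*(-3 + U) (a(K, U) = (U - 3)*(-3 + K) = (-3 + U)*(-3 + K) = (-3 + K)*(-3 + U))
p + a((-3 + 1*1)*(-1), -9)*(-96) = 36 + (9 - 3*(-3 + 1*1)*(-1) - 3*(-9) + ((-3 + 1*1)*(-1))*(-9))*(-96) = 36 + (9 - 3*(-3 + 1)*(-1) + 27 + ((-3 + 1)*(-1))*(-9))*(-96) = 36 + (9 - (-6)*(-1) + 27 - 2*(-1)*(-9))*(-96) = 36 + (9 - 3*2 + 27 + 2*(-9))*(-96) = 36 + (9 - 6 + 27 - 18)*(-96) = 36 + 12*(-96) = 36 - 1152 = -1116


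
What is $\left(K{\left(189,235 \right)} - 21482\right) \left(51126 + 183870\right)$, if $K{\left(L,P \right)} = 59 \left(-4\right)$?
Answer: $-5103643128$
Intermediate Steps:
$K{\left(L,P \right)} = -236$
$\left(K{\left(189,235 \right)} - 21482\right) \left(51126 + 183870\right) = \left(-236 - 21482\right) \left(51126 + 183870\right) = \left(-21718\right) 234996 = -5103643128$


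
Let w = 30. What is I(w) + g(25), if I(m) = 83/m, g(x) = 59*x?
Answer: 44333/30 ≈ 1477.8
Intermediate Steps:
I(w) + g(25) = 83/30 + 59*25 = 83*(1/30) + 1475 = 83/30 + 1475 = 44333/30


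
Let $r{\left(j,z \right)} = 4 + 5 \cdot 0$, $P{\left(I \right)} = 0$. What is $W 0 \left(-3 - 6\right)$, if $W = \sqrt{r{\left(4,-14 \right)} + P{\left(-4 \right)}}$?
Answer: $0$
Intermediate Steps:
$r{\left(j,z \right)} = 4$ ($r{\left(j,z \right)} = 4 + 0 = 4$)
$W = 2$ ($W = \sqrt{4 + 0} = \sqrt{4} = 2$)
$W 0 \left(-3 - 6\right) = 2 \cdot 0 \left(-3 - 6\right) = 2 \cdot 0 \left(-9\right) = 2 \cdot 0 = 0$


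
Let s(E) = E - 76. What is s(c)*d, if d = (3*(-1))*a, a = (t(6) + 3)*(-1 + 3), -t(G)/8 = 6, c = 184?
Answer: 29160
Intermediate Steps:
s(E) = -76 + E
t(G) = -48 (t(G) = -8*6 = -48)
a = -90 (a = (-48 + 3)*(-1 + 3) = -45*2 = -90)
d = 270 (d = (3*(-1))*(-90) = -3*(-90) = 270)
s(c)*d = (-76 + 184)*270 = 108*270 = 29160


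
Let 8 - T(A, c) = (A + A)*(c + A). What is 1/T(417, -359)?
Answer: -1/48364 ≈ -2.0677e-5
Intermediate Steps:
T(A, c) = 8 - 2*A*(A + c) (T(A, c) = 8 - (A + A)*(c + A) = 8 - 2*A*(A + c))
1/T(417, -359) = 1/(8 - 2*417² - 2*417*(-359)) = 1/(8 - 2*173889 + 299406) = 1/(8 - 347778 + 299406) = 1/(-48364) = -1/48364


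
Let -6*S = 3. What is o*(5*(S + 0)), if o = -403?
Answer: 2015/2 ≈ 1007.5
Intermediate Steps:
S = -1/2 (S = -1/6*3 = -1/2 ≈ -0.50000)
o*(5*(S + 0)) = -2015*(-1/2 + 0) = -2015*(-1)/2 = -403*(-5/2) = 2015/2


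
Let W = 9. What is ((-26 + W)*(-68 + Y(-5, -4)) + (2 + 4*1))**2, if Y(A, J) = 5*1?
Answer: 1159929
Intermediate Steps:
Y(A, J) = 5
((-26 + W)*(-68 + Y(-5, -4)) + (2 + 4*1))**2 = ((-26 + 9)*(-68 + 5) + (2 + 4*1))**2 = (-17*(-63) + (2 + 4))**2 = (1071 + 6)**2 = 1077**2 = 1159929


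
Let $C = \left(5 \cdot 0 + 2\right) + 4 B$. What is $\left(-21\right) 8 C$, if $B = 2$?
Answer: $-1680$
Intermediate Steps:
$C = 10$ ($C = \left(5 \cdot 0 + 2\right) + 4 \cdot 2 = \left(0 + 2\right) + 8 = 2 + 8 = 10$)
$\left(-21\right) 8 C = \left(-21\right) 8 \cdot 10 = \left(-168\right) 10 = -1680$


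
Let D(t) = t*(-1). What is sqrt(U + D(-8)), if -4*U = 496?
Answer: 2*I*sqrt(29) ≈ 10.77*I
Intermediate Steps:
U = -124 (U = -1/4*496 = -124)
D(t) = -t
sqrt(U + D(-8)) = sqrt(-124 - 1*(-8)) = sqrt(-124 + 8) = sqrt(-116) = 2*I*sqrt(29)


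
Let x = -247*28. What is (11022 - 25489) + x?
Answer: -21383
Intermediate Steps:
x = -6916
(11022 - 25489) + x = (11022 - 25489) - 6916 = -14467 - 6916 = -21383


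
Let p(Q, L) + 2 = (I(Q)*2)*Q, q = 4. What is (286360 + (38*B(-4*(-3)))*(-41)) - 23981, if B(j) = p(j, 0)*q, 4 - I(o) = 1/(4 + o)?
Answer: -314081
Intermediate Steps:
I(o) = 4 - 1/(4 + o)
p(Q, L) = -2 + 2*Q*(15 + 4*Q)/(4 + Q) (p(Q, L) = -2 + (((15 + 4*Q)/(4 + Q))*2)*Q = -2 + (2*(15 + 4*Q)/(4 + Q))*Q = -2 + 2*Q*(15 + 4*Q)/(4 + Q))
B(j) = 16*(-2 + 2*j² + 7*j)/(4 + j) (B(j) = (4*(-2 + 2*j² + 7*j)/(4 + j))*4 = 16*(-2 + 2*j² + 7*j)/(4 + j))
(286360 + (38*B(-4*(-3)))*(-41)) - 23981 = (286360 + (38*(16*(-2 + 2*(-4*(-3))² + 7*(-4*(-3)))/(4 - 4*(-3))))*(-41)) - 23981 = (286360 + (38*(16*(-2 + 2*12² + 7*12)/(4 + 12)))*(-41)) - 23981 = (286360 + (38*(16*(-2 + 2*144 + 84)/16))*(-41)) - 23981 = (286360 + (38*(16*(1/16)*(-2 + 288 + 84)))*(-41)) - 23981 = (286360 + (38*(16*(1/16)*370))*(-41)) - 23981 = (286360 + (38*370)*(-41)) - 23981 = (286360 + 14060*(-41)) - 23981 = (286360 - 576460) - 23981 = -290100 - 23981 = -314081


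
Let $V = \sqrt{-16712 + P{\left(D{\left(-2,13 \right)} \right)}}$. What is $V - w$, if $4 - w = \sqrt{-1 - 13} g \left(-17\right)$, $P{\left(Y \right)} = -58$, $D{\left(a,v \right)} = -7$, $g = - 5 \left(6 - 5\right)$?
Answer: $-4 + i \sqrt{16770} + 85 i \sqrt{14} \approx -4.0 + 447.54 i$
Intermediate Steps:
$g = -5$ ($g = \left(-5\right) 1 = -5$)
$w = 4 - 85 i \sqrt{14}$ ($w = 4 - \sqrt{-1 - 13} \left(-5\right) \left(-17\right) = 4 - \sqrt{-14} \left(-5\right) \left(-17\right) = 4 - i \sqrt{14} \left(-5\right) \left(-17\right) = 4 - - 5 i \sqrt{14} \left(-17\right) = 4 - 85 i \sqrt{14} \approx 4.0 - 318.04 i$)
$V = i \sqrt{16770}$ ($V = \sqrt{-16712 - 58} = \sqrt{-16770} = i \sqrt{16770} \approx 129.5 i$)
$V - w = i \sqrt{16770} - \left(4 - 85 i \sqrt{14}\right) = -4 + i \sqrt{16770} + 85 i \sqrt{14}$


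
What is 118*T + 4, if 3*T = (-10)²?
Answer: 11812/3 ≈ 3937.3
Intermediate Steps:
T = 100/3 (T = (⅓)*(-10)² = (⅓)*100 = 100/3 ≈ 33.333)
118*T + 4 = 118*(100/3) + 4 = 11800/3 + 4 = 11812/3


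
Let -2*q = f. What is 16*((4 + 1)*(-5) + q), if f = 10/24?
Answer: -1210/3 ≈ -403.33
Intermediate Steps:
f = 5/12 (f = 10*(1/24) = 5/12 ≈ 0.41667)
q = -5/24 (q = -½*5/12 = -5/24 ≈ -0.20833)
16*((4 + 1)*(-5) + q) = 16*((4 + 1)*(-5) - 5/24) = 16*(5*(-5) - 5/24) = 16*(-25 - 5/24) = 16*(-605/24) = -1210/3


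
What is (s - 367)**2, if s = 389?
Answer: 484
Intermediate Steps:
(s - 367)**2 = (389 - 367)**2 = 22**2 = 484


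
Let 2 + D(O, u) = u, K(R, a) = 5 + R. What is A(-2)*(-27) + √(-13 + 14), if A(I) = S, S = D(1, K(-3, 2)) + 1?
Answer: -26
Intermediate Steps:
D(O, u) = -2 + u
S = 1 (S = (-2 + (5 - 3)) + 1 = (-2 + 2) + 1 = 0 + 1 = 1)
A(I) = 1
A(-2)*(-27) + √(-13 + 14) = 1*(-27) + √(-13 + 14) = -27 + √1 = -27 + 1 = -26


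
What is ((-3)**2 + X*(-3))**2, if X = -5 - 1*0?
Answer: 576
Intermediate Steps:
X = -5 (X = -5 + 0 = -5)
((-3)**2 + X*(-3))**2 = ((-3)**2 - 5*(-3))**2 = (9 + 15)**2 = 24**2 = 576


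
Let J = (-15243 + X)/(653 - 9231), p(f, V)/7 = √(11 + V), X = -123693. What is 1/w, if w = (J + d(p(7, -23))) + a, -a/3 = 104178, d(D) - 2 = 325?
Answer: -4289/1338986355 ≈ -3.2032e-6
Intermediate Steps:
p(f, V) = 7*√(11 + V)
d(D) = 327 (d(D) = 2 + 325 = 327)
a = -312534 (a = -3*104178 = -312534)
J = 69468/4289 (J = (-15243 - 123693)/(653 - 9231) = -138936/(-8578) = -138936*(-1/8578) = 69468/4289 ≈ 16.197)
w = -1338986355/4289 (w = (69468/4289 + 327) - 312534 = 1471971/4289 - 312534 = -1338986355/4289 ≈ -3.1219e+5)
1/w = 1/(-1338986355/4289) = -4289/1338986355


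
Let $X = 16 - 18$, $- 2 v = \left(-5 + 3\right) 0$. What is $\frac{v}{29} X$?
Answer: $0$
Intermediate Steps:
$v = 0$ ($v = - \frac{\left(-5 + 3\right) 0}{2} = - \frac{\left(-2\right) 0}{2} = \left(- \frac{1}{2}\right) 0 = 0$)
$X = -2$
$\frac{v}{29} X = \frac{1}{29} \cdot 0 \left(-2\right) = 0 \left(-2\right) = 0$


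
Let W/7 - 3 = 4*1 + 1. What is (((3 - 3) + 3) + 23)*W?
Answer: 1456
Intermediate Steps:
W = 56 (W = 21 + 7*(4*1 + 1) = 21 + 7*(4 + 1) = 21 + 7*5 = 21 + 35 = 56)
(((3 - 3) + 3) + 23)*W = (((3 - 3) + 3) + 23)*56 = ((0 + 3) + 23)*56 = (3 + 23)*56 = 26*56 = 1456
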